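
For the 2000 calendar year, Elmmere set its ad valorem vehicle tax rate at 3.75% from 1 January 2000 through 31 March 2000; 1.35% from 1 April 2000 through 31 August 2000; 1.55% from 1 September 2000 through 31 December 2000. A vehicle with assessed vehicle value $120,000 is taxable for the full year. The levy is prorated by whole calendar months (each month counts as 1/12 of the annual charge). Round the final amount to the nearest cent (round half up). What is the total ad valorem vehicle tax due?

$2,420.00

1 January – 31 March 2000: 3 months at 3.75% → $120,000 × 3.75% × 3/12 = $1,125.0000
1 April – 31 August 2000: 5 months at 1.35% → $120,000 × 1.35% × 5/12 = $675.0000
1 September – 31 December 2000: 4 months at 1.55% → $120,000 × 1.55% × 4/12 = $620.0000
Total = $2,420.0000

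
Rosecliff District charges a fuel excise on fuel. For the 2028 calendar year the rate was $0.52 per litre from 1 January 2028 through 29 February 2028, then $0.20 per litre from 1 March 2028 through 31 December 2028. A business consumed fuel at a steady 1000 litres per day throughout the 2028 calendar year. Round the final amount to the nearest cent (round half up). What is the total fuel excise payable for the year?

$92,400.00

1 January – 29 February 2028: 60 days × 1000 litres/day = 60,000 litres at $0.52/litre → $31,200.00
1 March – 31 December 2028: 306 days × 1000 litres/day = 306,000 litres at $0.20/litre → $61,200.00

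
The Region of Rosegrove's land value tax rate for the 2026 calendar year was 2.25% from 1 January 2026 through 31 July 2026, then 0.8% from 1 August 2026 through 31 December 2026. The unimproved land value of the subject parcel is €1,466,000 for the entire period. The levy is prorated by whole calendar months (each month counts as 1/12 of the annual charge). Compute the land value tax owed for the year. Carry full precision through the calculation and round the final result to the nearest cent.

1 January – 31 July 2026: 7 months at 2.25% → €1,466,000 × 2.25% × 7/12 = €19,241.2500
1 August – 31 December 2026: 5 months at 0.8% → €1,466,000 × 0.8% × 5/12 = €4,886.6667
Total = €24,127.9167

€24,127.92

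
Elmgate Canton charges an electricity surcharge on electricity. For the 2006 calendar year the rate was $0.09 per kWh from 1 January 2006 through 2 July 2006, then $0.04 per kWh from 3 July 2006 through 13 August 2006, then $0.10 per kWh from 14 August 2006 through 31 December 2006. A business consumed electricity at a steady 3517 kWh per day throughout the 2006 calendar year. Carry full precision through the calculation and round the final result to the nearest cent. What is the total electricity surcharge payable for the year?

1 January – 2 July 2006: 183 days × 3517 kWh/day = 643,611 kWh at $0.09/kWh → $57924.99
3 July – 13 August 2006: 42 days × 3517 kWh/day = 147,714 kWh at $0.04/kWh → $5908.56
14 August – 31 December 2006: 140 days × 3517 kWh/day = 492,380 kWh at $0.10/kWh → $49238.00

$113071.55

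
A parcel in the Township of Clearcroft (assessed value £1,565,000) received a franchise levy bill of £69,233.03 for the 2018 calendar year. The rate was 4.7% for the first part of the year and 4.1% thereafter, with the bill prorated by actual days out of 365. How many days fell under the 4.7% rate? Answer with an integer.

Let d = days at the first rate; then 365 − d days at the second rate.
£1,565,000 × [4.7%·d + 4.1%·(365−d)] / 365 = £69,233.03
Solving gives d = 197, so the new rate took effect on 17 July 2018.

197 days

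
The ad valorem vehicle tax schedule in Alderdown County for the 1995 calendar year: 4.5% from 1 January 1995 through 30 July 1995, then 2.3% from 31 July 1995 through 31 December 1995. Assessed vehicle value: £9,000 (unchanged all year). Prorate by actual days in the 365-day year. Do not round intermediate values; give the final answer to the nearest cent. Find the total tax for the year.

1 January – 30 July 1995: 211 days at 4.5% → £9,000 × 4.5% × 211/365 = £234.1233
31 July – 31 December 1995: 154 days at 2.3% → £9,000 × 2.3% × 154/365 = £87.3370
Total = £321.4603

£321.46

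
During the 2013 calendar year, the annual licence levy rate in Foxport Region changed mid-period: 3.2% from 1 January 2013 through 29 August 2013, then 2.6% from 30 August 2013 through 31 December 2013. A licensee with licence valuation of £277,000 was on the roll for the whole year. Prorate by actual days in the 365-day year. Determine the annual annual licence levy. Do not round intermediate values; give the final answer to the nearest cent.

£8,299.38

1 January – 29 August 2013: 241 days at 3.2% → £277,000 × 3.2% × 241/365 = £5,852.6685
30 August – 31 December 2013: 124 days at 2.6% → £277,000 × 2.6% × 124/365 = £2,446.7068
Total = £8,299.3753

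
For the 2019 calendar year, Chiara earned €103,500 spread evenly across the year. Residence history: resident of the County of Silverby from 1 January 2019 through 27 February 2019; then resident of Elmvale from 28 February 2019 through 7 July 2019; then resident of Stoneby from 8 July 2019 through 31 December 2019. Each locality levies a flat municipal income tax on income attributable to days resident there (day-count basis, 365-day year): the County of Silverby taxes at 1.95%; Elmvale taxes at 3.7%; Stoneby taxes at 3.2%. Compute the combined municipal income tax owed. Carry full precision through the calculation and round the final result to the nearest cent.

The County of Silverby, 1 January – 27 February 2019: 58 days → €103,500 × 1.95% × 58/365 = €320.7082
Elmvale, 28 February – 7 July 2019: 130 days → €103,500 × 3.7% × 130/365 = €1,363.9315
Stoneby, 8 July – 31 December 2019: 177 days → €103,500 × 3.2% × 177/365 = €1,606.0932
Total = €3,290.7329

€3,290.73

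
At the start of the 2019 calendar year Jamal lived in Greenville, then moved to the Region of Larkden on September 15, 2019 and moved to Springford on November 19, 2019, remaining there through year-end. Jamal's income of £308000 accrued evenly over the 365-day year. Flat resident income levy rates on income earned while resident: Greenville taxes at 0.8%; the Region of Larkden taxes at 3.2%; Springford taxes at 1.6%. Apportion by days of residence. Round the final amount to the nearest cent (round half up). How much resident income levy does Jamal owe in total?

£4070.66

Greenville, January 1 – September 14, 2019: 257 days → £308000 × 0.8% × 257/365 = £1734.9260
The Region of Larkden, September 15 – November 18, 2019: 65 days → £308000 × 3.2% × 65/365 = £1755.1781
Springford, November 19 – December 31, 2019: 43 days → £308000 × 1.6% × 43/365 = £580.5589
Total = £4070.6630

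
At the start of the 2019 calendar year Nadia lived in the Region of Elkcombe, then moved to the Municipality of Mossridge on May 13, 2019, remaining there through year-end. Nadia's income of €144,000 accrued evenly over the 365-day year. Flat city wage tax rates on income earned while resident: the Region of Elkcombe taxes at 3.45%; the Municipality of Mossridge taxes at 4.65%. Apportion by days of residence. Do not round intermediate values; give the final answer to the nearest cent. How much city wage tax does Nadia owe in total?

The Region of Elkcombe, January 1 – May 12, 2019: 132 days → €144,000 × 3.45% × 132/365 = €1,796.6466
The Municipality of Mossridge, May 13 – December 31, 2019: 233 days → €144,000 × 4.65% × 233/365 = €4,274.4329
Total = €6,071.0795

€6,071.08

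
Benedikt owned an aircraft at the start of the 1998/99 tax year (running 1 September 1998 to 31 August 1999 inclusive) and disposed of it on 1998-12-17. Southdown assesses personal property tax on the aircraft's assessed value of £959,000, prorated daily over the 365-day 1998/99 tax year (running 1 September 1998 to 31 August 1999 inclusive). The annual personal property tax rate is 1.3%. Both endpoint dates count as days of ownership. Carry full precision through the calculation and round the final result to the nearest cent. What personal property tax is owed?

Days held (1998-09-01 to 1998-12-17): 108 out of 365
Tax = £959,000 × 1.3% × 108/365 = £3,688.8658

£3,688.87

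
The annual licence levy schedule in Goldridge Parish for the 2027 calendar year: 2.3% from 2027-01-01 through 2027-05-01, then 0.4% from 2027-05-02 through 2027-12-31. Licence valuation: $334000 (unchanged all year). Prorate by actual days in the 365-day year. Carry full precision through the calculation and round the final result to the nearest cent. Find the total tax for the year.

$3439.74

2027-01-01 to 2027-05-01: 121 days at 2.3% → $334000 × 2.3% × 121/365 = $2546.6356
2027-05-02 to 2027-12-31: 244 days at 0.4% → $334000 × 0.4% × 244/365 = $893.1068
Total = $3439.7425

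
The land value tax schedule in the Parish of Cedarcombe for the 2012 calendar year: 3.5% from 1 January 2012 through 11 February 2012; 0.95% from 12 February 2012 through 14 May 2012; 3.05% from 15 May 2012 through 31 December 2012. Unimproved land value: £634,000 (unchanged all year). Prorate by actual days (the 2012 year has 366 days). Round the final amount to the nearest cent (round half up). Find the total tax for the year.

£16,281.33

1 January – 11 February 2012: 42 days at 3.5% → £634,000 × 3.5% × 42/366 = £2,546.3934
12 February – 14 May 2012: 93 days at 0.95% → £634,000 × 0.95% × 93/366 = £1,530.4344
15 May – 31 December 2012: 231 days at 3.05% → £634,000 × 3.05% × 231/366 = £12,204.5000
Total = £16,281.3279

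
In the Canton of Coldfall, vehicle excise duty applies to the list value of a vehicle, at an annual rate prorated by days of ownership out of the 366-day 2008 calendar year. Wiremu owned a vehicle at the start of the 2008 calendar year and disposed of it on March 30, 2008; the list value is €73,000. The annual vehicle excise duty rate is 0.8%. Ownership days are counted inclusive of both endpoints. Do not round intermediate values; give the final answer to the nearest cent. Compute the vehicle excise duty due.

€143.61

Days held (January 1 – March 30, 2008): 90 out of 366
Tax = €73,000 × 0.8% × 90/366 = €143.6066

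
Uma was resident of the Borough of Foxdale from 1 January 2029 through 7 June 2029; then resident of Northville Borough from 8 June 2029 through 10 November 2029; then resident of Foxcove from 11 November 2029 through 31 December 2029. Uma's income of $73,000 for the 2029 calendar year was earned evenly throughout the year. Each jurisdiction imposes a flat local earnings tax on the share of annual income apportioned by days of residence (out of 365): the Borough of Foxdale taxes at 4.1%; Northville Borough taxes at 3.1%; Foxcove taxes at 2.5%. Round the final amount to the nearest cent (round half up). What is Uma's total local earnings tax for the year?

The Borough of Foxdale, 1 January – 7 June 2029: 158 days → $73,000 × 4.1% × 158/365 = $1,295.6000
Northville Borough, 8 June – 10 November 2029: 156 days → $73,000 × 3.1% × 156/365 = $967.2000
Foxcove, 11 November – 31 December 2029: 51 days → $73,000 × 2.5% × 51/365 = $255.0000
Total = $2,517.8000

$2,517.80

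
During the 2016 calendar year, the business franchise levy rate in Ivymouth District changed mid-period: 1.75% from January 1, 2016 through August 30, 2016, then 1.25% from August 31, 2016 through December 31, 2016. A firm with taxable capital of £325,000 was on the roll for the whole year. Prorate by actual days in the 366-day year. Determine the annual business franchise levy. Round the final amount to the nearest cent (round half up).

£5,141.39

January 1 – August 30, 2016: 243 days at 1.75% → £325,000 × 1.75% × 243/366 = £3,776.1270
August 31 – December 31, 2016: 123 days at 1.25% → £325,000 × 1.25% × 123/366 = £1,365.2664
Total = £5,141.3934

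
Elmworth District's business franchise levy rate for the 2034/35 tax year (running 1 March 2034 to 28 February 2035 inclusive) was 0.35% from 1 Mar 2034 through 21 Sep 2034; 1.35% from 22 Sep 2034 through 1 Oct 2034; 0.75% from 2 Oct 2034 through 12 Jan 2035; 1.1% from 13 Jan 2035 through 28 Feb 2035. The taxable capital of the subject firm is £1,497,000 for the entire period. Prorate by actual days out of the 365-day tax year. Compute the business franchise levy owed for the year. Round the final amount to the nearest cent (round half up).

£8,785.13

1 Mar – 21 Sep 2034: 205 days at 0.35% → £1,497,000 × 0.35% × 205/365 = £2,942.7329
22 Sep – 1 Oct 2034: 10 days at 1.35% → £1,497,000 × 1.35% × 10/365 = £553.6849
2 Oct 2034 – 12 Jan 2035: 103 days at 0.75% → £1,497,000 × 0.75% × 103/365 = £3,168.3082
13 Jan – 28 Feb 2035: 47 days at 1.1% → £1,497,000 × 1.1% × 47/365 = £2,120.4082
Total = £8,785.1342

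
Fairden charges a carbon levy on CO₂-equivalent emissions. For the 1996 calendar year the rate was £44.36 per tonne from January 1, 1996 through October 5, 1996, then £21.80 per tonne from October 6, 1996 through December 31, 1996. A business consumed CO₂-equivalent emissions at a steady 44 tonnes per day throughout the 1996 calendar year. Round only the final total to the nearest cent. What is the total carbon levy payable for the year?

January 1 – October 5, 1996: 279 days × 44 tonnes/day = 12,276 tonnes at £44.36/tonne → £544,563.36
October 6 – December 31, 1996: 87 days × 44 tonnes/day = 3,828 tonnes at £21.80/tonne → £83,450.40

£628,013.76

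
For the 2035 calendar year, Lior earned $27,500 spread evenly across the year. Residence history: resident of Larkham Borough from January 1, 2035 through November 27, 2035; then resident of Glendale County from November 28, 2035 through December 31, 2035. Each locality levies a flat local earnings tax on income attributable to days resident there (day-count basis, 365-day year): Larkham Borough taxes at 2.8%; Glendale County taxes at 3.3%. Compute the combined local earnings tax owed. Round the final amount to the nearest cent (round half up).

Larkham Borough, January 1 – November 27, 2035: 331 days → $27,500 × 2.8% × 331/365 = $698.2740
Glendale County, November 28 – December 31, 2035: 34 days → $27,500 × 3.3% × 34/365 = $84.5342
Total = $782.8082

$782.81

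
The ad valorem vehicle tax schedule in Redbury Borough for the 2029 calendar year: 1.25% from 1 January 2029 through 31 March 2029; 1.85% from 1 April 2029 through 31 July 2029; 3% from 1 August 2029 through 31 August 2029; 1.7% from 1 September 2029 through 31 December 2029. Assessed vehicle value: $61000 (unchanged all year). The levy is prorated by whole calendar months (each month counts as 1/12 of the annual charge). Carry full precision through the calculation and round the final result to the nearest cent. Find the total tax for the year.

$1064.96

1 January – 31 March 2029: 3 months at 1.25% → $61000 × 1.25% × 3/12 = $190.6250
1 April – 31 July 2029: 4 months at 1.85% → $61000 × 1.85% × 4/12 = $376.1667
1 August – 31 August 2029: 1 month at 3% → $61000 × 3% × 1/12 = $152.5000
1 September – 31 December 2029: 4 months at 1.7% → $61000 × 1.7% × 4/12 = $345.6667
Total = $1064.9583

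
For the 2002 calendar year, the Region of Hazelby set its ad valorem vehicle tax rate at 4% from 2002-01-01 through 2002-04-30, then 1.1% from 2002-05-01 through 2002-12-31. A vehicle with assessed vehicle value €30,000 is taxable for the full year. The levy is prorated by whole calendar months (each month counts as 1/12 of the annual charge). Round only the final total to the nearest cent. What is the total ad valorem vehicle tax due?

€620.00

2002-01-01 to 2002-04-30: 4 months at 4% → €30,000 × 4% × 4/12 = €400.0000
2002-05-01 to 2002-12-31: 8 months at 1.1% → €30,000 × 1.1% × 8/12 = €220.0000
Total = €620.0000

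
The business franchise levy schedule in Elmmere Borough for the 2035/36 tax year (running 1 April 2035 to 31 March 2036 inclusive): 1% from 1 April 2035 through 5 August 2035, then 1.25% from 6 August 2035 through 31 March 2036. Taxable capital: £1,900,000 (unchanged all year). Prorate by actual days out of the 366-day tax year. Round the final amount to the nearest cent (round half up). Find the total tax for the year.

1 April – 5 August 2035: 127 days at 1% → £1,900,000 × 1% × 127/366 = £6,592.8962
6 August 2035 – 31 March 2036: 239 days at 1.25% → £1,900,000 × 1.25% × 239/366 = £15,508.8798
Total = £22,101.7760

£22,101.78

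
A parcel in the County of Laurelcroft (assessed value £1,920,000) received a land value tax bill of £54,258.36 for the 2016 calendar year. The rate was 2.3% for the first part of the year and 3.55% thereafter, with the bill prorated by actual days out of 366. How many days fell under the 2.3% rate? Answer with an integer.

212 days

Let d = days at the first rate; then 366 − d days at the second rate.
£1,920,000 × [2.3%·d + 3.55%·(366−d)] / 366 = £54,258.36
Solving gives d = 212, so the new rate took effect on 31 Jul 2016.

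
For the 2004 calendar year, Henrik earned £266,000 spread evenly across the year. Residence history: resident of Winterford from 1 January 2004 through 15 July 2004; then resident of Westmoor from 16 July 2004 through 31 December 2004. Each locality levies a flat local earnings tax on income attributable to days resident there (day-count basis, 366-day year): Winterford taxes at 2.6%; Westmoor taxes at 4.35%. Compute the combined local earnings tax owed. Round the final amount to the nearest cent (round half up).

Winterford, 1 January – 15 July 2004: 197 days → £266,000 × 2.6% × 197/366 = £3,722.5464
Westmoor, 16 July – 31 December 2004: 169 days → £266,000 × 4.35% × 169/366 = £5,342.8934
Total = £9,065.4399

£9,065.44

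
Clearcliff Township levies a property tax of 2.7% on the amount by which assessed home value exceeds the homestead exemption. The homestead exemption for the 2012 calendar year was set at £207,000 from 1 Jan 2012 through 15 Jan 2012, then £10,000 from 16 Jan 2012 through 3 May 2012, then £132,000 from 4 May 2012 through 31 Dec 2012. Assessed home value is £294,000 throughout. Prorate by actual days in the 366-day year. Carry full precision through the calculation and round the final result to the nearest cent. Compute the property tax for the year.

1 Jan – 15 Jan 2012: 15 days, exemption £207,000 → (£294,000 − £207,000) × 2.7% × 15/366 = £96.2705
16 Jan – 3 May 2012: 109 days, exemption £10,000 → (£294,000 − £10,000) × 2.7% × 109/366 = £2,283.6393
4 May – 31 Dec 2012: 242 days, exemption £132,000 → (£294,000 − £132,000) × 2.7% × 242/366 = £2,892.0984
Total = £5,272.0082

£5,272.01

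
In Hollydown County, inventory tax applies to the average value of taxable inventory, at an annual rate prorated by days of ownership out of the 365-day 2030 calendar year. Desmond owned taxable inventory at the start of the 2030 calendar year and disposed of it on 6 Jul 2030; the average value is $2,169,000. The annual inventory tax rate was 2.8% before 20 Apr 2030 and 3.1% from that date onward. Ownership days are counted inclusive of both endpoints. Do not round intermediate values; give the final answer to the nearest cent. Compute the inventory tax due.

$32,505.29

1 Jan – 19 Apr 2030: 109 days at 2.8% → $2,169,000 × 2.8% × 109/365 = $18,136.4055
20 Apr – 6 Jul 2030: 78 days at 3.1% → $2,169,000 × 3.1% × 78/365 = $14,368.8822
Total = $32,505.2877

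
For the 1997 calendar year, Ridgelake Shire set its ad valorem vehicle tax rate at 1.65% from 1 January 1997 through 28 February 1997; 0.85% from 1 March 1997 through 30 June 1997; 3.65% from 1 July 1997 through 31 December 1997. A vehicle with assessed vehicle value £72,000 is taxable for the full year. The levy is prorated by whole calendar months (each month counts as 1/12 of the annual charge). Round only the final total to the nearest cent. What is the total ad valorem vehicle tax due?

£1,716.00

1 January – 28 February 1997: 2 months at 1.65% → £72,000 × 1.65% × 2/12 = £198.0000
1 March – 30 June 1997: 4 months at 0.85% → £72,000 × 0.85% × 4/12 = £204.0000
1 July – 31 December 1997: 6 months at 3.65% → £72,000 × 3.65% × 6/12 = £1,314.0000
Total = £1,716.0000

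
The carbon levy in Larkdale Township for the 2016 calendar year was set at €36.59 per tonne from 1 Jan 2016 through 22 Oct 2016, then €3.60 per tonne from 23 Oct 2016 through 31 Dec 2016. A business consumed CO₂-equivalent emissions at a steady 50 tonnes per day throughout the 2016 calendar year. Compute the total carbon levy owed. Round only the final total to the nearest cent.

1 Jan – 22 Oct 2016: 296 days × 50 tonnes/day = 14,800 tonnes at €36.59/tonne → €541532.00
23 Oct – 31 Dec 2016: 70 days × 50 tonnes/day = 3,500 tonnes at €3.60/tonne → €12600.00

€554132.00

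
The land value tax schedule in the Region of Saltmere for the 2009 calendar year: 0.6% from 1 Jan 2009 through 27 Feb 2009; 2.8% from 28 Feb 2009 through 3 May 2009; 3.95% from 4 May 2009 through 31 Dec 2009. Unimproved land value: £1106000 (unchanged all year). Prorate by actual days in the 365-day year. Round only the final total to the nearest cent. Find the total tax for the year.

£35534.42

1 Jan – 27 Feb 2009: 58 days at 0.6% → £1106000 × 0.6% × 58/365 = £1054.4877
28 Feb – 3 May 2009: 65 days at 2.8% → £1106000 × 2.8% × 65/365 = £5514.8493
4 May – 31 Dec 2009: 242 days at 3.95% → £1106000 × 3.95% × 242/365 = £28965.0795
Total = £35534.4164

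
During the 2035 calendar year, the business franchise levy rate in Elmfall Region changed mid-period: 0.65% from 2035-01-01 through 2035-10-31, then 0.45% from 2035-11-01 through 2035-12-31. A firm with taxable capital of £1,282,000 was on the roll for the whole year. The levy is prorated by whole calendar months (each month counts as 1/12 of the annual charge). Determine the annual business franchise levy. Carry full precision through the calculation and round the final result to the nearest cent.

2035-01-01 to 2035-10-31: 10 months at 0.65% → £1,282,000 × 0.65% × 10/12 = £6,944.1667
2035-11-01 to 2035-12-31: 2 months at 0.45% → £1,282,000 × 0.45% × 2/12 = £961.5000
Total = £7,905.6667

£7,905.67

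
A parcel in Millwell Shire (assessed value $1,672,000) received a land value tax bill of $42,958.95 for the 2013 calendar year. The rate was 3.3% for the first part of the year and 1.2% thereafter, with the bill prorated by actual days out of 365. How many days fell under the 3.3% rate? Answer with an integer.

238 days

Let d = days at the first rate; then 365 − d days at the second rate.
$1,672,000 × [3.3%·d + 1.2%·(365−d)] / 365 = $42,958.95
Solving gives d = 238, so the new rate took effect on 27 Aug 2013.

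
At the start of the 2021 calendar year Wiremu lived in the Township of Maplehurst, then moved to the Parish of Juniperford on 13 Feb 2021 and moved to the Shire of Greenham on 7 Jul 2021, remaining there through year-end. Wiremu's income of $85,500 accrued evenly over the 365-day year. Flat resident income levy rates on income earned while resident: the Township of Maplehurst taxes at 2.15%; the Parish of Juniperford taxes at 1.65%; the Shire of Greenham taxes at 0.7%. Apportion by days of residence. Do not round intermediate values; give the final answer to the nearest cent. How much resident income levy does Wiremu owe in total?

The Township of Maplehurst, 1 Jan – 12 Feb 2021: 43 days → $85,500 × 2.15% × 43/365 = $216.5610
The Parish of Juniperford, 13 Feb – 6 Jul 2021: 144 days → $85,500 × 1.65% × 144/365 = $556.5699
The Shire of Greenham, 7 Jul – 31 Dec 2021: 178 days → $85,500 × 0.7% × 178/365 = $291.8712
Total = $1,065.0021

$1,065.00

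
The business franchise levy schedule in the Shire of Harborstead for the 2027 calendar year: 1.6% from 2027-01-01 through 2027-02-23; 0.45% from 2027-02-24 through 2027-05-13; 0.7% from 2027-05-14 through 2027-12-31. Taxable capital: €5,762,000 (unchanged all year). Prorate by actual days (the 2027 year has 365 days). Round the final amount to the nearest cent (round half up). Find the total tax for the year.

2027-01-01 to 2027-02-23: 54 days at 1.6% → €5,762,000 × 1.6% × 54/365 = €13,639.3644
2027-02-24 to 2027-05-13: 79 days at 0.45% → €5,762,000 × 0.45% × 79/365 = €5,612.0301
2027-05-14 to 2027-12-31: 232 days at 0.7% → €5,762,000 × 0.7% × 232/365 = €25,636.9534
Total = €44,888.3479

€44,888.35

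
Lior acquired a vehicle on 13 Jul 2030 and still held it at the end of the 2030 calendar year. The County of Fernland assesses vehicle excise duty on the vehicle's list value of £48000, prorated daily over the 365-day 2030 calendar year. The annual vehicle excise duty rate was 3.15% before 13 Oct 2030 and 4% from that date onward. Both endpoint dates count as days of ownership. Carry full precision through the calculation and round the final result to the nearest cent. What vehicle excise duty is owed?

13 Jul – 12 Oct 2030: 92 days at 3.15% → £48000 × 3.15% × 92/365 = £381.1068
13 Oct – 31 Dec 2030: 80 days at 4% → £48000 × 4% × 80/365 = £420.8219
Total = £801.9288

£801.93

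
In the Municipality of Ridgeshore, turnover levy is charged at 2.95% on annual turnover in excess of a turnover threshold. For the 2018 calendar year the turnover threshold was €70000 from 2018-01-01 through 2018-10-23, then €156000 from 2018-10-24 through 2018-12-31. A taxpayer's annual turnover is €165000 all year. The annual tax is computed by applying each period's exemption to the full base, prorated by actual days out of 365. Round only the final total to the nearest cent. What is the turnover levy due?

€2322.90

2018-01-01 to 2018-10-23: 296 days, exemption €70000 → (€165000 − €70000) × 2.95% × 296/365 = €2272.7123
2018-10-24 to 2018-12-31: 69 days, exemption €156000 → (€165000 − €156000) × 2.95% × 69/365 = €50.1904
Total = €2322.9027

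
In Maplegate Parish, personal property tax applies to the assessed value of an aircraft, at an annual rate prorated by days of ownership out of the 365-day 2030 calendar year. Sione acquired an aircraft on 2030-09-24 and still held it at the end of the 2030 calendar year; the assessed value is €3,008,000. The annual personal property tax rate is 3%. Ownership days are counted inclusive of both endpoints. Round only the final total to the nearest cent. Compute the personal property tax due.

€24,476.05

Days held (2030-09-24 to 2030-12-31): 99 out of 365
Tax = €3,008,000 × 3% × 99/365 = €24,476.0548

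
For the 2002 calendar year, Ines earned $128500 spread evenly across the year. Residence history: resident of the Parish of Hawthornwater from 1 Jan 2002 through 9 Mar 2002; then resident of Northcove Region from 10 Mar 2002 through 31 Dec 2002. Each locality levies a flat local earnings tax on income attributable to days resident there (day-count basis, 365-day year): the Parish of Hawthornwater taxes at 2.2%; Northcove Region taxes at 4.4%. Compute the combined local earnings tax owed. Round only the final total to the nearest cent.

The Parish of Hawthornwater, 1 Jan – 9 Mar 2002: 68 days → $128500 × 2.2% × 68/365 = $526.6740
Northcove Region, 10 Mar – 31 Dec 2002: 297 days → $128500 × 4.4% × 297/365 = $4600.6521
Total = $5127.3260

$5127.33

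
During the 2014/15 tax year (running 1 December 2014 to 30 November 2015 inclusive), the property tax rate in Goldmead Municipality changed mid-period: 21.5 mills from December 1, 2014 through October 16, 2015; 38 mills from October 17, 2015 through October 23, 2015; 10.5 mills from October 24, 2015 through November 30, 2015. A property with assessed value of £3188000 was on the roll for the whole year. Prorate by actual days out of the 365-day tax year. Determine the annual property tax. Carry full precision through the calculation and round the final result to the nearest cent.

December 1, 2014 – October 16, 2015: 320 days at 21.5 mills → £3188000 × 2.15% × 320/365 = £60091.6164
October 17 – October 23, 2015: 7 days at 38 mills → £3188000 × 3.8% × 7/365 = £2323.3096
October 24 – November 30, 2015: 38 days at 10.5 mills → £3188000 × 1.05% × 38/365 = £3484.9644
Total = £65899.8904

£65899.89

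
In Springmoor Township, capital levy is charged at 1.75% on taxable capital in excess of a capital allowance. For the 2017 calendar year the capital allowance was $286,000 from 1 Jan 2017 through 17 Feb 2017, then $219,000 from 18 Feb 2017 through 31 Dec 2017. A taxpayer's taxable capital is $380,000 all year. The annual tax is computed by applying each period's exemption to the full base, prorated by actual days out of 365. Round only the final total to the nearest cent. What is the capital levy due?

$2,663.31

1 Jan – 17 Feb 2017: 48 days, exemption $286,000 → ($380,000 − $286,000) × 1.75% × 48/365 = $216.3288
18 Feb – 31 Dec 2017: 317 days, exemption $219,000 → ($380,000 − $219,000) × 1.75% × 317/365 = $2,446.9795
Total = $2,663.3082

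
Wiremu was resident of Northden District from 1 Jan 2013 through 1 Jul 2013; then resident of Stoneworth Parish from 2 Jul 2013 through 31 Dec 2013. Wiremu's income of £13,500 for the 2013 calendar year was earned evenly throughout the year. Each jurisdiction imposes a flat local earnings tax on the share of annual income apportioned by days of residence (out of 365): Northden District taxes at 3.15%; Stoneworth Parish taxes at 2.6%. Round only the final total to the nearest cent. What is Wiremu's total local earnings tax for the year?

Northden District, 1 Jan – 1 Jul 2013: 182 days → £13,500 × 3.15% × 182/365 = £212.0425
Stoneworth Parish, 2 Jul – 31 Dec 2013: 183 days → £13,500 × 2.6% × 183/365 = £175.9808
Total = £388.0233

£388.02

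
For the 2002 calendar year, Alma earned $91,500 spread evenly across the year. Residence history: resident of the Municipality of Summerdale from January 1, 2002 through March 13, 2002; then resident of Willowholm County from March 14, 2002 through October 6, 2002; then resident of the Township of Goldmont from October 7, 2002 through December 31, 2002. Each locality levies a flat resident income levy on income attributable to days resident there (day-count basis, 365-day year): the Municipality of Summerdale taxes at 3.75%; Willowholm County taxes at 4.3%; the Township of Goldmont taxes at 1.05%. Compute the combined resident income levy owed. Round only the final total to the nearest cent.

The Municipality of Summerdale, January 1 – March 13, 2002: 72 days → $91,500 × 3.75% × 72/365 = $676.8493
Willowholm County, March 14 – October 6, 2002: 207 days → $91,500 × 4.3% × 207/365 = $2,231.3466
The Township of Goldmont, October 7 – December 31, 2002: 86 days → $91,500 × 1.05% × 86/365 = $226.3685
Total = $3,134.5644

$3,134.56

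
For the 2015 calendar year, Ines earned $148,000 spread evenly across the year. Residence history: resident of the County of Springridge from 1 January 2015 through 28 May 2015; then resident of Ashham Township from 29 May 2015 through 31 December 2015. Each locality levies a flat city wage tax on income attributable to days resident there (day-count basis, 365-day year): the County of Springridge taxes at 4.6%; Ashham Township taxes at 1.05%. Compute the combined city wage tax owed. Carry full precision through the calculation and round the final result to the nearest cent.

The County of Springridge, 1 January – 28 May 2015: 148 days → $148,000 × 4.6% × 148/365 = $2,760.5041
Ashham Township, 29 May – 31 December 2015: 217 days → $148,000 × 1.05% × 217/365 = $923.8849
Total = $3,684.3890

$3,684.39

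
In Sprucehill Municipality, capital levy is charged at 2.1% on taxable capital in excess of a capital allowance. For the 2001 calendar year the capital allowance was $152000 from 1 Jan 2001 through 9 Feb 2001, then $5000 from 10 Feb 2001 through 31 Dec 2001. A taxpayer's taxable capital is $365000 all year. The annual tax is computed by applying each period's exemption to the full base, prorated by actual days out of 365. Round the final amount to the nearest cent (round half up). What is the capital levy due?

$7221.70

1 Jan – 9 Feb 2001: 40 days, exemption $152000 → ($365000 − $152000) × 2.1% × 40/365 = $490.1918
10 Feb – 31 Dec 2001: 325 days, exemption $5000 → ($365000 − $5000) × 2.1% × 325/365 = $6731.5068
Total = $7221.6986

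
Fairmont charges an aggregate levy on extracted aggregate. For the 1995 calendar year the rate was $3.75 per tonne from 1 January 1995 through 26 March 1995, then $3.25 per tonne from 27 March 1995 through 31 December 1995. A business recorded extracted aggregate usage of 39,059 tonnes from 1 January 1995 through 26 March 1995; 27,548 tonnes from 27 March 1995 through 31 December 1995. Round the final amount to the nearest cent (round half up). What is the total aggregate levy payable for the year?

1 January – 26 March 1995: 39,059 tonnes at $3.75/tonne → $146,471.25
27 March – 31 December 1995: 27,548 tonnes at $3.25/tonne → $89,531.00

$236,002.25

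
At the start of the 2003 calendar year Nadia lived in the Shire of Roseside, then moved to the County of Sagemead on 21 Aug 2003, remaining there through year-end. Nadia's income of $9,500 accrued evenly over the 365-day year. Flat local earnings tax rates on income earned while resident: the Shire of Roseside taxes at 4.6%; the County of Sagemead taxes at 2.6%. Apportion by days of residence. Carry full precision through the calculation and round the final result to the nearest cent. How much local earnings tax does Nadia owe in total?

The Shire of Roseside, 1 Jan – 20 Aug 2003: 232 days → $9,500 × 4.6% × 232/365 = $277.7644
The County of Sagemead, 21 Aug – 31 Dec 2003: 133 days → $9,500 × 2.6% × 133/365 = $90.0027
Total = $367.7671

$367.77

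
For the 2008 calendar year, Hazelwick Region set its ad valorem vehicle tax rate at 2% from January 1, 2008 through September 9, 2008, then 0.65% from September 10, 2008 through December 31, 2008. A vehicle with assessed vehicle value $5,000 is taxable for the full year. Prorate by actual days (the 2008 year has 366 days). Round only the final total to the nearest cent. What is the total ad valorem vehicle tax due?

$79.16

January 1 – September 9, 2008: 253 days at 2% → $5,000 × 2% × 253/366 = $69.1257
September 10 – December 31, 2008: 113 days at 0.65% → $5,000 × 0.65% × 113/366 = $10.0342
Total = $79.1598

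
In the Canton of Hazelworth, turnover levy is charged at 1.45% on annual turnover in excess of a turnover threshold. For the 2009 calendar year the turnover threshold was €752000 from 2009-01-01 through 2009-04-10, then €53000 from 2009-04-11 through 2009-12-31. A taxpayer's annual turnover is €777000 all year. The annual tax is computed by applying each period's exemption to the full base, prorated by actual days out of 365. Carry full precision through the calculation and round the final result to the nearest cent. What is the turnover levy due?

€7721.15

2009-01-01 to 2009-04-10: 100 days, exemption €752000 → (€777000 − €752000) × 1.45% × 100/365 = €99.3151
2009-04-11 to 2009-12-31: 265 days, exemption €53000 → (€777000 − €53000) × 1.45% × 265/365 = €7621.8356
Total = €7721.1507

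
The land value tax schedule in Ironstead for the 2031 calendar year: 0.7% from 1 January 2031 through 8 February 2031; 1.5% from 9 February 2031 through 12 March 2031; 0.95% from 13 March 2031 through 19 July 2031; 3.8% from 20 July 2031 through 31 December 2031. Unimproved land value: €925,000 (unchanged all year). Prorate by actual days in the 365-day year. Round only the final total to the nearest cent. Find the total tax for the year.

1 January – 8 February 2031: 39 days at 0.7% → €925,000 × 0.7% × 39/365 = €691.8493
9 February – 12 March 2031: 32 days at 1.5% → €925,000 × 1.5% × 32/365 = €1,216.4384
13 March – 19 July 2031: 129 days at 0.95% → €925,000 × 0.95% × 129/365 = €3,105.7192
20 July – 31 December 2031: 165 days at 3.8% → €925,000 × 3.8% × 165/365 = €15,889.7260
Total = €20,903.7329

€20,903.73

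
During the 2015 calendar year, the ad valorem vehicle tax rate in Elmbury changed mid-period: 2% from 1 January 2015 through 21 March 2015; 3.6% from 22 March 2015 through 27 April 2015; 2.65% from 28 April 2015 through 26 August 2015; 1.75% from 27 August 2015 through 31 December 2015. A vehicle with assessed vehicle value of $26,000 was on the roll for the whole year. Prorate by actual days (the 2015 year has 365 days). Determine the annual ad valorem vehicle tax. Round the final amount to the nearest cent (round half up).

$595.58

1 January – 21 March 2015: 80 days at 2% → $26,000 × 2% × 80/365 = $113.9726
22 March – 27 April 2015: 37 days at 3.6% → $26,000 × 3.6% × 37/365 = $94.8822
28 April – 26 August 2015: 121 days at 2.65% → $26,000 × 2.65% × 121/365 = $228.4082
27 August – 31 December 2015: 127 days at 1.75% → $26,000 × 1.75% × 127/365 = $158.3151
Total = $595.5781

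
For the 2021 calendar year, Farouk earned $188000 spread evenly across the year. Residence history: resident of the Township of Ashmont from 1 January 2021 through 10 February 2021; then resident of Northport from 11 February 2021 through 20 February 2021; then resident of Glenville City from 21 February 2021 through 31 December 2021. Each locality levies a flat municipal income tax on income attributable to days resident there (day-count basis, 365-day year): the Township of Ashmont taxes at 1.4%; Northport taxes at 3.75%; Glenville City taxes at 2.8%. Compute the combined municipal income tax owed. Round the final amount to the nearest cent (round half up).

$5017.28

The Township of Ashmont, 1 January – 10 February 2021: 41 days → $188000 × 1.4% × 41/365 = $295.6493
Northport, 11 February – 20 February 2021: 10 days → $188000 × 3.75% × 10/365 = $193.1507
Glenville City, 21 February – 31 December 2021: 314 days → $188000 × 2.8% × 314/365 = $4528.4822
Total = $5017.2822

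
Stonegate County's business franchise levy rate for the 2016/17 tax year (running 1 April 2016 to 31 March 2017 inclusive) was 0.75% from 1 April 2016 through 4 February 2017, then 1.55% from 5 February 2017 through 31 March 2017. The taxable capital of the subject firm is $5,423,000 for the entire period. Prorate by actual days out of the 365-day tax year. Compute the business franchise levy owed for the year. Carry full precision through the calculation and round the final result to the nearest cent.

1 April 2016 – 4 February 2017: 310 days at 0.75% → $5,423,000 × 0.75% × 310/365 = $34,543.7671
5 February – 31 March 2017: 55 days at 1.55% → $5,423,000 × 1.55% × 55/365 = $12,666.0479
Total = $47,209.8151

$47,209.82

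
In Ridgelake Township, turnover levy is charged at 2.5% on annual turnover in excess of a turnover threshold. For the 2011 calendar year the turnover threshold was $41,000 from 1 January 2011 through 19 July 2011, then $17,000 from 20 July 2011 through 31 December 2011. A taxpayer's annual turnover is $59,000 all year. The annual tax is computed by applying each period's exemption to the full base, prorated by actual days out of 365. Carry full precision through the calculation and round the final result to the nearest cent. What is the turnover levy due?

1 January – 19 July 2011: 200 days, exemption $41,000 → ($59,000 − $41,000) × 2.5% × 200/365 = $246.5753
20 July – 31 December 2011: 165 days, exemption $17,000 → ($59,000 − $17,000) × 2.5% × 165/365 = $474.6575
Total = $721.2329

$721.23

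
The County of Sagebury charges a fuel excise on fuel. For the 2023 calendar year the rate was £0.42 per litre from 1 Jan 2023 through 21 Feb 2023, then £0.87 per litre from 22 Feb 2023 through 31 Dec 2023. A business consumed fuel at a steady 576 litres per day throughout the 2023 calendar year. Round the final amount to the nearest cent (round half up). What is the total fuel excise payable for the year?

1 Jan – 21 Feb 2023: 52 days × 576 litres/day = 29,952 litres at £0.42/litre → £12,579.84
22 Feb – 31 Dec 2023: 313 days × 576 litres/day = 180,288 litres at £0.87/litre → £156,850.56

£169,430.40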